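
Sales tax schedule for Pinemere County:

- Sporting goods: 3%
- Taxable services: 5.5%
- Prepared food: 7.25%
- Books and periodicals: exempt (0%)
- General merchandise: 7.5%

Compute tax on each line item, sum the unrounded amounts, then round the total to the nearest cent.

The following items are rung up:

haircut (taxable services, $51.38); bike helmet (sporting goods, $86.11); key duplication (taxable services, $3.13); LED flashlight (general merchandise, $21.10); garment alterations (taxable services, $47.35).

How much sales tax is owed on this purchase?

Haircut $51.38: taxable services → 5.5% → $2.8259
Bike helmet $86.11: sporting goods → 3% → $2.5833
Key duplication $3.13: taxable services → 5.5% → $0.17215
LED flashlight $21.10: general merchandise → 7.5% → $1.5825
Garment alterations $47.35: taxable services → 5.5% → $2.60425
Unrounded tax sum = $9.7681 → $9.77

$9.77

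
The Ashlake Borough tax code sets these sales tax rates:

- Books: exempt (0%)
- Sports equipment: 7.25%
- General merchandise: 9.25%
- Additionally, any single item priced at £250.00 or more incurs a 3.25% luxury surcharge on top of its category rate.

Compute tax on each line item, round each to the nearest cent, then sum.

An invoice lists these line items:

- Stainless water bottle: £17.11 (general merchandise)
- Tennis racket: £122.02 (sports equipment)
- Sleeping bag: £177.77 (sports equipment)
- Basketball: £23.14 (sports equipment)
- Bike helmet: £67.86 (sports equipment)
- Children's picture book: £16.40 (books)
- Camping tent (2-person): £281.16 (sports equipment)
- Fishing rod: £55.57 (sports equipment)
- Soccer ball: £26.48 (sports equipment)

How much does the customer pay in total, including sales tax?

£852.90

Stainless water bottle £17.11: general merchandise → 9.25% → £1.58
Tennis racket £122.02: sports equipment → 7.25% → £8.85
Sleeping bag £177.77: sports equipment → 7.25% → £12.89
Basketball £23.14: sports equipment → 7.25% → £1.68
Bike helmet £67.86: sports equipment → 7.25% → £4.92
Children's picture book £16.40: books → 0% → £0.00
Camping tent (2-person) £281.16: sports equipment → 7.25% + 3.25% surcharge = 10.5% → £29.52
Fishing rod £55.57: sports equipment → 7.25% → £4.03
Soccer ball £26.48: sports equipment → 7.25% → £1.92
Subtotal = £787.51; tax = £65.39; total due = £852.90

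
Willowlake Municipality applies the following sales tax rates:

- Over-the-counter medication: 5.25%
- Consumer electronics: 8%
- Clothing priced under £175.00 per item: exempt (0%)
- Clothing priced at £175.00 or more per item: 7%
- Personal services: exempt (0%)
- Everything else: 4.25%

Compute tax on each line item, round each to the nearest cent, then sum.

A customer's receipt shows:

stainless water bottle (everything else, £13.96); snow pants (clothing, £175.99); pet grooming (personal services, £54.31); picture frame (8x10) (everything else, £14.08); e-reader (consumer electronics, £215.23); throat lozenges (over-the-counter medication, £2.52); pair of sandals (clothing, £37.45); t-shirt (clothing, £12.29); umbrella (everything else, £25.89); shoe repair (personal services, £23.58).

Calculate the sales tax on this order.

£31.96

Stainless water bottle £13.96: everything else → 4.25% → £0.59
Snow pants £175.99: clothing, £175.00 or more → 7% → £12.32
Pet grooming £54.31: personal services → 0% → £0.00
Picture frame (8x10) £14.08: everything else → 4.25% → £0.60
E-reader £215.23: consumer electronics → 8% → £17.22
Throat lozenges £2.52: over-the-counter medication → 5.25% → £0.13
Pair of sandals £37.45: clothing, under £175.00 → 0% → £0.00
T-shirt £12.29: clothing, under £175.00 → 0% → £0.00
Umbrella £25.89: everything else → 4.25% → £1.10
Shoe repair £23.58: personal services → 0% → £0.00
Total tax = £0.59 + £12.32 + £0.60 + £17.22 + £0.13 + £1.10 = £31.96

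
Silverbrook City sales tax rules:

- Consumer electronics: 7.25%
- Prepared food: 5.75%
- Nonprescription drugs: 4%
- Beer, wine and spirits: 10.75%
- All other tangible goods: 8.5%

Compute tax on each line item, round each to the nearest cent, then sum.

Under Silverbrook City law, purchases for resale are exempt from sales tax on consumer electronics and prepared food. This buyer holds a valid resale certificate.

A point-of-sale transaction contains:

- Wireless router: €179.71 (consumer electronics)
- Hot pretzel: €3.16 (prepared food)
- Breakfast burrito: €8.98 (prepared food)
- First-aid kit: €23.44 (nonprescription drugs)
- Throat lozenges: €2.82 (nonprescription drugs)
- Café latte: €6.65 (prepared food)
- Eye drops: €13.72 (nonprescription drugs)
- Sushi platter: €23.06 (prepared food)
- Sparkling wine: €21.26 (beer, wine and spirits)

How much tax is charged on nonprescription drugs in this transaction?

€1.60

First-aid kit €23.44: nonprescription drugs → 4% → €0.94
Throat lozenges €2.82: nonprescription drugs → 4% → €0.11
Eye drops €13.72: nonprescription drugs → 4% → €0.55
Tax on nonprescription drugs = €0.94 + €0.11 + €0.55 = €1.60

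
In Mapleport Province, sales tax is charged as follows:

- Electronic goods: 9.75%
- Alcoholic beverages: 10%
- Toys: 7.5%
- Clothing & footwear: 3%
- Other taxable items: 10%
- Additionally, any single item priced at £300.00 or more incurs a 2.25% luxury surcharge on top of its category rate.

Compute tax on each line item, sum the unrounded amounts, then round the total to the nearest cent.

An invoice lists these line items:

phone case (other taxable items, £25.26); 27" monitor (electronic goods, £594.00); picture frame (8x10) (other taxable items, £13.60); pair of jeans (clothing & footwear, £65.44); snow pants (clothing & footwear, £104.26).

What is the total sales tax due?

£80.26

Phone case £25.26: other taxable items → 10% → £2.526
27" monitor £594.00: electronic goods → 9.75% + 2.25% surcharge = 12% → £71.28
Picture frame (8x10) £13.60: other taxable items → 10% → £1.36
Pair of jeans £65.44: clothing & footwear → 3% → £1.9632
Snow pants £104.26: clothing & footwear → 3% → £3.1278
Unrounded tax sum = £80.257 → £80.26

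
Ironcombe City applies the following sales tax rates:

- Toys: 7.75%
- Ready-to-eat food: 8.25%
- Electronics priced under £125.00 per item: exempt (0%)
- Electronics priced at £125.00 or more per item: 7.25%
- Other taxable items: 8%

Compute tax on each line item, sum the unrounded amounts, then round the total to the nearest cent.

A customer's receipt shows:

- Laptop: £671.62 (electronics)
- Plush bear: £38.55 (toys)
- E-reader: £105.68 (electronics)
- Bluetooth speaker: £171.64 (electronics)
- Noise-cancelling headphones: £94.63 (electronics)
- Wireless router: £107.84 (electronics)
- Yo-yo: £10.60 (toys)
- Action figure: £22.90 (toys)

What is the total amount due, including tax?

Laptop £671.62: electronics, £125.00 or more → 7.25% → £48.69245
Plush bear £38.55: toys → 7.75% → £2.987625
E-reader £105.68: electronics, under £125.00 → 0% → £0.00
Bluetooth speaker £171.64: electronics, £125.00 or more → 7.25% → £12.4439
Noise-cancelling headphones £94.63: electronics, under £125.00 → 0% → £0.00
Wireless router £107.84: electronics, under £125.00 → 0% → £0.00
Yo-yo £10.60: toys → 7.75% → £0.8215
Action figure £22.90: toys → 7.75% → £1.77475
Subtotal = £1223.46; unrounded tax = £66.720225 → £66.72; total due = £1290.18

£1290.18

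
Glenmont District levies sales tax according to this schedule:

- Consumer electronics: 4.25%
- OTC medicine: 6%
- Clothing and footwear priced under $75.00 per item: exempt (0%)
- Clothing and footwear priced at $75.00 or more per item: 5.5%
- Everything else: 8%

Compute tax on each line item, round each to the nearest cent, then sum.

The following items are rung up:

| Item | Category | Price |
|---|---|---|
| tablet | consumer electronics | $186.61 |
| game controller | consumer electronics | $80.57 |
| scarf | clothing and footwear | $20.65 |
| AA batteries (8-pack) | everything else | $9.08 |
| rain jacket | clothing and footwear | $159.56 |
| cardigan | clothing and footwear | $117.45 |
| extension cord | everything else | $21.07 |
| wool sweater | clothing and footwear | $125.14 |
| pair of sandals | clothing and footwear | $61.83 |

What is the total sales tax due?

$35.89

Tablet $186.61: consumer electronics → 4.25% → $7.93
Game controller $80.57: consumer electronics → 4.25% → $3.42
Scarf $20.65: clothing and footwear, under $75.00 → 0% → $0.00
AA batteries (8-pack) $9.08: everything else → 8% → $0.73
Rain jacket $159.56: clothing and footwear, $75.00 or more → 5.5% → $8.78
Cardigan $117.45: clothing and footwear, $75.00 or more → 5.5% → $6.46
Extension cord $21.07: everything else → 8% → $1.69
Wool sweater $125.14: clothing and footwear, $75.00 or more → 5.5% → $6.88
Pair of sandals $61.83: clothing and footwear, under $75.00 → 0% → $0.00
Total tax = $7.93 + $3.42 + $0.73 + $8.78 + $6.46 + $1.69 + $6.88 = $35.89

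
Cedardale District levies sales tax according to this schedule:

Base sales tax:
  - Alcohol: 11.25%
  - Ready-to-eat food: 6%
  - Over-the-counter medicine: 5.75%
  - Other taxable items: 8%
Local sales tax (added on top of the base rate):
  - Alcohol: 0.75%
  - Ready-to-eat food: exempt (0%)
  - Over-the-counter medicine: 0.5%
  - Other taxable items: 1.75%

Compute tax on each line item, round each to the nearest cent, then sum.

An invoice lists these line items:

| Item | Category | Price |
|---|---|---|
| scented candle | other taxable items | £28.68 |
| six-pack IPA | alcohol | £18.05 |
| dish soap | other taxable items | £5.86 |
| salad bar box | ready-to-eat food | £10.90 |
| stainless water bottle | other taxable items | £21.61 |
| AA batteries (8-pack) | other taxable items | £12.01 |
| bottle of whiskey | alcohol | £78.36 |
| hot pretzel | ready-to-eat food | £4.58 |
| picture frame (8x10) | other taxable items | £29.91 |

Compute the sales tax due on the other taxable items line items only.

Scented candle £28.68: other taxable items → 8% + 1.75% local = 9.75% → £2.80
Dish soap £5.86: other taxable items → 8% + 1.75% local = 9.75% → £0.57
Stainless water bottle £21.61: other taxable items → 8% + 1.75% local = 9.75% → £2.11
AA batteries (8-pack) £12.01: other taxable items → 8% + 1.75% local = 9.75% → £1.17
Picture frame (8x10) £29.91: other taxable items → 8% + 1.75% local = 9.75% → £2.92
Tax on other taxable items = £2.80 + £0.57 + £2.11 + £1.17 + £2.92 = £9.57

£9.57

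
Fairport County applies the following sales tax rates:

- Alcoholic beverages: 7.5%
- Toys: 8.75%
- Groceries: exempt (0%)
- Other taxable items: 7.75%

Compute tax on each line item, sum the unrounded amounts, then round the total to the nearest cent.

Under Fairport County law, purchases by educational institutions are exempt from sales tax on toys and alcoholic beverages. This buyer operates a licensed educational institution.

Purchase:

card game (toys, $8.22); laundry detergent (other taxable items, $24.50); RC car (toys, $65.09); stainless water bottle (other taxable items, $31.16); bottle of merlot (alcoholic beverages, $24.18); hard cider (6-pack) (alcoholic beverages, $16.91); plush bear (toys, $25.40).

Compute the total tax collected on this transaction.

$4.31

Card game $8.22: toys, buyer-exempt → 0% → $0.00
Laundry detergent $24.50: other taxable items → 7.75% → $1.89875
RC car $65.09: toys, buyer-exempt → 0% → $0.00
Stainless water bottle $31.16: other taxable items → 7.75% → $2.4149
Bottle of merlot $24.18: alcoholic beverages, buyer-exempt → 0% → $0.00
Hard cider (6-pack) $16.91: alcoholic beverages, buyer-exempt → 0% → $0.00
Plush bear $25.40: toys, buyer-exempt → 0% → $0.00
Unrounded tax sum = $4.31365 → $4.31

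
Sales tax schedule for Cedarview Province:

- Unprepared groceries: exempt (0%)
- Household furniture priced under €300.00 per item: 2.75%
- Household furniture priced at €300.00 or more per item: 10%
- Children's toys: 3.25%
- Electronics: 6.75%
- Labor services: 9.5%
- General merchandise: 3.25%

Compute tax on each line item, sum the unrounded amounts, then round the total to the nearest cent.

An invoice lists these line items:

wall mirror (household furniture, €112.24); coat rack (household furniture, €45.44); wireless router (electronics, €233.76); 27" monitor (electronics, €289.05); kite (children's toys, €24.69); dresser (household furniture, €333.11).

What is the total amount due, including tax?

€1112.03

Wall mirror €112.24: household furniture, under €300.00 → 2.75% → €3.0866
Coat rack €45.44: household furniture, under €300.00 → 2.75% → €1.2496
Wireless router €233.76: electronics → 6.75% → €15.7788
27" monitor €289.05: electronics → 6.75% → €19.510875
Kite €24.69: children's toys → 3.25% → €0.802425
Dresser €333.11: household furniture, €300.00 or more → 10% → €33.311
Subtotal = €1038.29; unrounded tax = €73.7393 → €73.74; total due = €1112.03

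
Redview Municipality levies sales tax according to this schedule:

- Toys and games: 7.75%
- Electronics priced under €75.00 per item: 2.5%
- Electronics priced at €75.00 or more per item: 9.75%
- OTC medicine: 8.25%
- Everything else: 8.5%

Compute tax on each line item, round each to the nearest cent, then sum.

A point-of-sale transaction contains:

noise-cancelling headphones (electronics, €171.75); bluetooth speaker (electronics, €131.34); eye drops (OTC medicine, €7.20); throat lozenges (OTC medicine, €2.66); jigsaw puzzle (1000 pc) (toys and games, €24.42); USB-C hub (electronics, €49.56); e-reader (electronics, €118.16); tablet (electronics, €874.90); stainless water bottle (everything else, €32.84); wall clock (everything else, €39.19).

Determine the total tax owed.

Noise-cancelling headphones €171.75: electronics, €75.00 or more → 9.75% → €16.75
Bluetooth speaker €131.34: electronics, €75.00 or more → 9.75% → €12.81
Eye drops €7.20: OTC medicine → 8.25% → €0.59
Throat lozenges €2.66: OTC medicine → 8.25% → €0.22
Jigsaw puzzle (1000 pc) €24.42: toys and games → 7.75% → €1.89
USB-C hub €49.56: electronics, under €75.00 → 2.5% → €1.24
E-reader €118.16: electronics, €75.00 or more → 9.75% → €11.52
Tablet €874.90: electronics, €75.00 or more → 9.75% → €85.30
Stainless water bottle €32.84: everything else → 8.5% → €2.79
Wall clock €39.19: everything else → 8.5% → €3.33
Total tax = €16.75 + €12.81 + €0.59 + €0.22 + €1.89 + €1.24 + €11.52 + €85.30 + €2.79 + €3.33 = €136.44

€136.44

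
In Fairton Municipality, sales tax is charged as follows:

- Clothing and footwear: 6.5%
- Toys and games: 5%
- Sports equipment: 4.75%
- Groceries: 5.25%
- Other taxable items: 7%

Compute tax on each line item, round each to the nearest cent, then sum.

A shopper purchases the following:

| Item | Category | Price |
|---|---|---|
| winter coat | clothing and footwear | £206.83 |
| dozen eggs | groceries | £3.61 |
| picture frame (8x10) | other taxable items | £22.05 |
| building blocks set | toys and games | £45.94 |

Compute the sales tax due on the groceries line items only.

£0.19

Dozen eggs £3.61: groceries → 5.25% → £0.19
Tax on groceries = £0.19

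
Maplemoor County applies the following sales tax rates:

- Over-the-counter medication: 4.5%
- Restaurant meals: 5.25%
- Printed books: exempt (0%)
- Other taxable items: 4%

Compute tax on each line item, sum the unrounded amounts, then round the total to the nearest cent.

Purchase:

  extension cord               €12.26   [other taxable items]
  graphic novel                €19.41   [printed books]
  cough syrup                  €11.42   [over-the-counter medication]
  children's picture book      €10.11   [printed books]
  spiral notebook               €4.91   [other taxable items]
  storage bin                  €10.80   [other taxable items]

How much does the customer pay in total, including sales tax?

€70.54

Extension cord €12.26: other taxable items → 4% → €0.4904
Graphic novel €19.41: printed books → 0% → €0.00
Cough syrup €11.42: over-the-counter medication → 4.5% → €0.5139
Children's picture book €10.11: printed books → 0% → €0.00
Spiral notebook €4.91: other taxable items → 4% → €0.1964
Storage bin €10.80: other taxable items → 4% → €0.432
Subtotal = €68.91; unrounded tax = €1.6327 → €1.63; total due = €70.54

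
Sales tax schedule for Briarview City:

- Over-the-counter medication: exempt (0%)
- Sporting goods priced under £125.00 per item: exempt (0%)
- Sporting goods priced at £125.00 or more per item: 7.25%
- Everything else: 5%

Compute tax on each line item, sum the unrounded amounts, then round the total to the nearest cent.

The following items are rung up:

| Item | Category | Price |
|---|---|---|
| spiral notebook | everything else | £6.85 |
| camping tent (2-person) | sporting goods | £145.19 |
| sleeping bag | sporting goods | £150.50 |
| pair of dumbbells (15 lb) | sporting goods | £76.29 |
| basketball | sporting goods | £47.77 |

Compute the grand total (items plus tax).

£448.38

Spiral notebook £6.85: everything else → 5% → £0.3425
Camping tent (2-person) £145.19: sporting goods, £125.00 or more → 7.25% → £10.526275
Sleeping bag £150.50: sporting goods, £125.00 or more → 7.25% → £10.91125
Pair of dumbbells (15 lb) £76.29: sporting goods, under £125.00 → 0% → £0.00
Basketball £47.77: sporting goods, under £125.00 → 0% → £0.00
Subtotal = £426.60; unrounded tax = £21.780025 → £21.78; total due = £448.38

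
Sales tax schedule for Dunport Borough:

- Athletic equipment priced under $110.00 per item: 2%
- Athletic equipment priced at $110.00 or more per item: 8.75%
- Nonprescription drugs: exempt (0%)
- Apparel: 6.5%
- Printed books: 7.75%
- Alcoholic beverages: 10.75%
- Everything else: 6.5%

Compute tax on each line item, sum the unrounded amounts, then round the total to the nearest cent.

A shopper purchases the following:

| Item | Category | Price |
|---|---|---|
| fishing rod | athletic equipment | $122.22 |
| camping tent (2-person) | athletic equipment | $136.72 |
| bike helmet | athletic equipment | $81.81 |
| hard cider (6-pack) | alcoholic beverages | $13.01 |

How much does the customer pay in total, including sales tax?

Fishing rod $122.22: athletic equipment, $110.00 or more → 8.75% → $10.69425
Camping tent (2-person) $136.72: athletic equipment, $110.00 or more → 8.75% → $11.963
Bike helmet $81.81: athletic equipment, under $110.00 → 2% → $1.6362
Hard cider (6-pack) $13.01: alcoholic beverages → 10.75% → $1.398575
Subtotal = $353.76; unrounded tax = $25.692025 → $25.69; total due = $379.45

$379.45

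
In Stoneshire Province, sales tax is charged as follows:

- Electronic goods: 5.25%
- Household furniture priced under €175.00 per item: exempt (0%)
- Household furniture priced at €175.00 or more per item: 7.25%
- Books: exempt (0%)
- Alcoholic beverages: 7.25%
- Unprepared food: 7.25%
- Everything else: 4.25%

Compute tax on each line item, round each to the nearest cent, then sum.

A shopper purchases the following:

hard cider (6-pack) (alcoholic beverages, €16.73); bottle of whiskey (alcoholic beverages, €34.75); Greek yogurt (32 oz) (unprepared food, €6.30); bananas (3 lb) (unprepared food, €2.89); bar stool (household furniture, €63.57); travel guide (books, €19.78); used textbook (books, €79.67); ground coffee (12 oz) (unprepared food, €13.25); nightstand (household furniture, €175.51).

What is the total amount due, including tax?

€430.53

Hard cider (6-pack) €16.73: alcoholic beverages → 7.25% → €1.21
Bottle of whiskey €34.75: alcoholic beverages → 7.25% → €2.52
Greek yogurt (32 oz) €6.30: unprepared food → 7.25% → €0.46
Bananas (3 lb) €2.89: unprepared food → 7.25% → €0.21
Bar stool €63.57: household furniture, under €175.00 → 0% → €0.00
Travel guide €19.78: books → 0% → €0.00
Used textbook €79.67: books → 0% → €0.00
Ground coffee (12 oz) €13.25: unprepared food → 7.25% → €0.96
Nightstand €175.51: household furniture, €175.00 or more → 7.25% → €12.72
Subtotal = €412.45; tax = €18.08; total due = €430.53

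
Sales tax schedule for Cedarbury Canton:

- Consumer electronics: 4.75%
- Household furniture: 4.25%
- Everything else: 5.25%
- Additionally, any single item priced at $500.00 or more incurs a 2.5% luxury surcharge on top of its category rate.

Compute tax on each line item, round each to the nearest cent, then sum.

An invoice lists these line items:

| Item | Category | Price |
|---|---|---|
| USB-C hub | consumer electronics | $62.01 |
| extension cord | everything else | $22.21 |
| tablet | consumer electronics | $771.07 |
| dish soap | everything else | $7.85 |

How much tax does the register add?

$60.43

USB-C hub $62.01: consumer electronics → 4.75% → $2.95
Extension cord $22.21: everything else → 5.25% → $1.17
Tablet $771.07: consumer electronics → 4.75% + 2.5% surcharge = 7.25% → $55.90
Dish soap $7.85: everything else → 5.25% → $0.41
Total tax = $2.95 + $1.17 + $55.90 + $0.41 = $60.43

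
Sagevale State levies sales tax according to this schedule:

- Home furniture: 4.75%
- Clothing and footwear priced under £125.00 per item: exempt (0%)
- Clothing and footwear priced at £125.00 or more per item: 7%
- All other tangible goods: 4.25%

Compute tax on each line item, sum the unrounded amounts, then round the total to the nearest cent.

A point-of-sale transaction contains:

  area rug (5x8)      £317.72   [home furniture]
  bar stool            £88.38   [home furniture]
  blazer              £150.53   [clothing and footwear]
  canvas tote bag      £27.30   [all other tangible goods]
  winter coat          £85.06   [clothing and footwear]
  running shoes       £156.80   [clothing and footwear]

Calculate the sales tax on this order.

Area rug (5x8) £317.72: home furniture → 4.75% → £15.0917
Bar stool £88.38: home furniture → 4.75% → £4.19805
Blazer £150.53: clothing and footwear, £125.00 or more → 7% → £10.5371
Canvas tote bag £27.30: all other tangible goods → 4.25% → £1.16025
Winter coat £85.06: clothing and footwear, under £125.00 → 0% → £0.00
Running shoes £156.80: clothing and footwear, £125.00 or more → 7% → £10.976
Unrounded tax sum = £41.9631 → £41.96

£41.96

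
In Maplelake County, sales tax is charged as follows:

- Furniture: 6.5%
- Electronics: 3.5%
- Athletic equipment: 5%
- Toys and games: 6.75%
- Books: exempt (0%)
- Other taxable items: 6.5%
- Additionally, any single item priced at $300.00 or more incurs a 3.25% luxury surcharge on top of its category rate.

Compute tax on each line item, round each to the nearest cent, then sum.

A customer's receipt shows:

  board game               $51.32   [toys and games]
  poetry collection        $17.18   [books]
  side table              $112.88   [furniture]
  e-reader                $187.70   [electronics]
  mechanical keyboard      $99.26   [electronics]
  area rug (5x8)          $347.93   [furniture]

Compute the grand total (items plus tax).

$871.03

Board game $51.32: toys and games → 6.75% → $3.46
Poetry collection $17.18: books → 0% → $0.00
Side table $112.88: furniture → 6.5% → $7.34
E-reader $187.70: electronics → 3.5% → $6.57
Mechanical keyboard $99.26: electronics → 3.5% → $3.47
Area rug (5x8) $347.93: furniture → 6.5% + 3.25% surcharge = 9.75% → $33.92
Subtotal = $816.27; tax = $54.76; total due = $871.03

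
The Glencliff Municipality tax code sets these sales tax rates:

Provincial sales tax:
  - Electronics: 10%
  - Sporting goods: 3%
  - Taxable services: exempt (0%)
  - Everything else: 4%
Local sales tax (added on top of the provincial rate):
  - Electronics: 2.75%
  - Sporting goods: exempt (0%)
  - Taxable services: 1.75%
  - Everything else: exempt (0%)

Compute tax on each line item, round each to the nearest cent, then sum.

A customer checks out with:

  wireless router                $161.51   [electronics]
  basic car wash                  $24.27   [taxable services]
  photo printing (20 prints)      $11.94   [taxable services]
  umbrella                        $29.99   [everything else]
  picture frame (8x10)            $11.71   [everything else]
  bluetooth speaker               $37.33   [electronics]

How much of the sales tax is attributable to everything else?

$1.67

Umbrella $29.99: everything else → 4% + 0% local = 4% → $1.20
Picture frame (8x10) $11.71: everything else → 4% + 0% local = 4% → $0.47
Tax on everything else = $1.20 + $0.47 = $1.67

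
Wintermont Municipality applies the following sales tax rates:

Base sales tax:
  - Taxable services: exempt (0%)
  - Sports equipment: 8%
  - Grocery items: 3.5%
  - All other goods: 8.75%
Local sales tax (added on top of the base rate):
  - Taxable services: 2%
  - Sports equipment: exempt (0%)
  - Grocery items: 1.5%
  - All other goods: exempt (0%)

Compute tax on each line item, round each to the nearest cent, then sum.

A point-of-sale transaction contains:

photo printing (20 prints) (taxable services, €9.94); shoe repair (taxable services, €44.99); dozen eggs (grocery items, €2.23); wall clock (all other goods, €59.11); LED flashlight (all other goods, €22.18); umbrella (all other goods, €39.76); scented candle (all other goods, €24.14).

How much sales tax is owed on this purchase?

Photo printing (20 prints) €9.94: taxable services → 0% + 2% local = 2% → €0.20
Shoe repair €44.99: taxable services → 0% + 2% local = 2% → €0.90
Dozen eggs €2.23: grocery items → 3.5% + 1.5% local = 5% → €0.11
Wall clock €59.11: all other goods → 8.75% + 0% local = 8.75% → €5.17
LED flashlight €22.18: all other goods → 8.75% + 0% local = 8.75% → €1.94
Umbrella €39.76: all other goods → 8.75% + 0% local = 8.75% → €3.48
Scented candle €24.14: all other goods → 8.75% + 0% local = 8.75% → €2.11
Total tax = €0.20 + €0.90 + €0.11 + €5.17 + €1.94 + €3.48 + €2.11 = €13.91

€13.91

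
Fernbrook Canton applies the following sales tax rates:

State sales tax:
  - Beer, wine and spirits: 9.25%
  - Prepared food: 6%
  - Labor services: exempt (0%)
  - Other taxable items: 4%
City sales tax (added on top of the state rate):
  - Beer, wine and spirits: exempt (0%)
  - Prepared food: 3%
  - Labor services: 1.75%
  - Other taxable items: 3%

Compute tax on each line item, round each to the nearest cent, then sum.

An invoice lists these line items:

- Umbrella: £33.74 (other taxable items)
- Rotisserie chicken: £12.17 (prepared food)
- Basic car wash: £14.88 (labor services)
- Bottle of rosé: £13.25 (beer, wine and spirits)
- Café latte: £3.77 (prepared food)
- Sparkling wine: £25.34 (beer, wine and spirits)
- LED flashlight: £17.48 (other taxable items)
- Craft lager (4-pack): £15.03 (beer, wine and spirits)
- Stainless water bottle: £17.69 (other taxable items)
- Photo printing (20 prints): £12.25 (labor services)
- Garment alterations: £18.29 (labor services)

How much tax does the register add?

Umbrella £33.74: other taxable items → 4% + 3% city = 7% → £2.36
Rotisserie chicken £12.17: prepared food → 6% + 3% city = 9% → £1.10
Basic car wash £14.88: labor services → 0% + 1.75% city = 1.75% → £0.26
Bottle of rosé £13.25: beer, wine and spirits → 9.25% + 0% city = 9.25% → £1.23
Café latte £3.77: prepared food → 6% + 3% city = 9% → £0.34
Sparkling wine £25.34: beer, wine and spirits → 9.25% + 0% city = 9.25% → £2.34
LED flashlight £17.48: other taxable items → 4% + 3% city = 7% → £1.22
Craft lager (4-pack) £15.03: beer, wine and spirits → 9.25% + 0% city = 9.25% → £1.39
Stainless water bottle £17.69: other taxable items → 4% + 3% city = 7% → £1.24
Photo printing (20 prints) £12.25: labor services → 0% + 1.75% city = 1.75% → £0.21
Garment alterations £18.29: labor services → 0% + 1.75% city = 1.75% → £0.32
Total tax = £2.36 + £1.10 + £0.26 + £1.23 + £0.34 + £2.34 + £1.22 + £1.39 + £1.24 + £0.21 + £0.32 = £12.01

£12.01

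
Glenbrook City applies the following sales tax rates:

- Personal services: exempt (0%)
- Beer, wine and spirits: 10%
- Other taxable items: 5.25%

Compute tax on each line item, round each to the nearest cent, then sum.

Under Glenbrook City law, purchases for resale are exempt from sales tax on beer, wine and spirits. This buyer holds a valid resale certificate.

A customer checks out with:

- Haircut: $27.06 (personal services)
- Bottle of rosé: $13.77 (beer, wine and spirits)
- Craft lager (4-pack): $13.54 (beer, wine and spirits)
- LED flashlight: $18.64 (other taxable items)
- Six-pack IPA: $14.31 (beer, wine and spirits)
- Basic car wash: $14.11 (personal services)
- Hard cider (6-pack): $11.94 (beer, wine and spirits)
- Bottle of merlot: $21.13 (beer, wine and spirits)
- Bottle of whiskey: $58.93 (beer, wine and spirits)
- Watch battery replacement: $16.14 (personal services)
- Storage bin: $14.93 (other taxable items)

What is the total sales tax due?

Haircut $27.06: personal services → 0% → $0.00
Bottle of rosé $13.77: beer, wine and spirits, buyer-exempt → 0% → $0.00
Craft lager (4-pack) $13.54: beer, wine and spirits, buyer-exempt → 0% → $0.00
LED flashlight $18.64: other taxable items → 5.25% → $0.98
Six-pack IPA $14.31: beer, wine and spirits, buyer-exempt → 0% → $0.00
Basic car wash $14.11: personal services → 0% → $0.00
Hard cider (6-pack) $11.94: beer, wine and spirits, buyer-exempt → 0% → $0.00
Bottle of merlot $21.13: beer, wine and spirits, buyer-exempt → 0% → $0.00
Bottle of whiskey $58.93: beer, wine and spirits, buyer-exempt → 0% → $0.00
Watch battery replacement $16.14: personal services → 0% → $0.00
Storage bin $14.93: other taxable items → 5.25% → $0.78
Total tax = $0.98 + $0.78 = $1.76

$1.76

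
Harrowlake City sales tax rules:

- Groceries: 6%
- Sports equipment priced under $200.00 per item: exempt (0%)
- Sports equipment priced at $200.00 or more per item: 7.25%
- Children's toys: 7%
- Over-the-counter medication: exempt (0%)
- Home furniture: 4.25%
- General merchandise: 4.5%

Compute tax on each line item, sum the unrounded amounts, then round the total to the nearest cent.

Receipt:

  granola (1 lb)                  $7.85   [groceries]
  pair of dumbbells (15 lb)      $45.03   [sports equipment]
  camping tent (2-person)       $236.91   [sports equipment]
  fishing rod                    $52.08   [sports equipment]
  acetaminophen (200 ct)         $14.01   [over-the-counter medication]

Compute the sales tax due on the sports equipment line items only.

$17.18

Pair of dumbbells (15 lb) $45.03: sports equipment, under $200.00 → 0% → $0.00
Camping tent (2-person) $236.91: sports equipment, $200.00 or more → 7.25% → $17.175975
Fishing rod $52.08: sports equipment, under $200.00 → 0% → $0.00
Tax on sports equipment: unrounded sum = $17.175975 → $17.18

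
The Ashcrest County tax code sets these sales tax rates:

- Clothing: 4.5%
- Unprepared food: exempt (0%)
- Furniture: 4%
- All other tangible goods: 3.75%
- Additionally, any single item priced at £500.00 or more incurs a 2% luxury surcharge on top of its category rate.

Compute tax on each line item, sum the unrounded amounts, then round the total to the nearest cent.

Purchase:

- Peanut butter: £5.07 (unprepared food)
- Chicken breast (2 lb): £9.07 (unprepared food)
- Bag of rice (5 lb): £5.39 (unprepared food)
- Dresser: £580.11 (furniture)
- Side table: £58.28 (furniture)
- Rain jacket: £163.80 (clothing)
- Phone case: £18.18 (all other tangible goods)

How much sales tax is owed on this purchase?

£45.19

Peanut butter £5.07: unprepared food → 0% → £0.00
Chicken breast (2 lb) £9.07: unprepared food → 0% → £0.00
Bag of rice (5 lb) £5.39: unprepared food → 0% → £0.00
Dresser £580.11: furniture → 4% + 2% surcharge = 6% → £34.8066
Side table £58.28: furniture → 4% → £2.3312
Rain jacket £163.80: clothing → 4.5% → £7.371
Phone case £18.18: all other tangible goods → 3.75% → £0.68175
Unrounded tax sum = £45.19055 → £45.19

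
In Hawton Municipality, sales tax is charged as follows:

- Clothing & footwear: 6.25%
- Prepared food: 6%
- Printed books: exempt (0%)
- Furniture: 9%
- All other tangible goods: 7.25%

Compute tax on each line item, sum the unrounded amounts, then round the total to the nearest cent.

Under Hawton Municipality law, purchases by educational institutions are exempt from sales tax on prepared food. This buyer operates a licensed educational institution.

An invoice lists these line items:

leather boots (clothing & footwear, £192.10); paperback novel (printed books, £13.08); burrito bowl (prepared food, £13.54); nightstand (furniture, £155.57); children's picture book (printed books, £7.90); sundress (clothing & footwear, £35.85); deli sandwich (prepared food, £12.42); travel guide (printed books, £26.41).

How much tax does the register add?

£28.25

Leather boots £192.10: clothing & footwear → 6.25% → £12.00625
Paperback novel £13.08: printed books → 0% → £0.00
Burrito bowl £13.54: prepared food, buyer-exempt → 0% → £0.00
Nightstand £155.57: furniture → 9% → £14.0013
Children's picture book £7.90: printed books → 0% → £0.00
Sundress £35.85: clothing & footwear → 6.25% → £2.240625
Deli sandwich £12.42: prepared food, buyer-exempt → 0% → £0.00
Travel guide £26.41: printed books → 0% → £0.00
Unrounded tax sum = £28.248175 → £28.25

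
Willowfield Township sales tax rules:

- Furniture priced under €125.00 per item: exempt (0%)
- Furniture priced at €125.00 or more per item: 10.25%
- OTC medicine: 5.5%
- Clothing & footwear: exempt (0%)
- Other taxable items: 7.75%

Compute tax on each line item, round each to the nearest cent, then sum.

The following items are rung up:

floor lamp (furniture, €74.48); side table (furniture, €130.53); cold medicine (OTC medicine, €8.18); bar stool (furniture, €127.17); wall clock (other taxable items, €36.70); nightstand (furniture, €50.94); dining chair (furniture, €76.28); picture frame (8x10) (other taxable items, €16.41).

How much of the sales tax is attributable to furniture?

€26.41

Floor lamp €74.48: furniture, under €125.00 → 0% → €0.00
Side table €130.53: furniture, €125.00 or more → 10.25% → €13.38
Bar stool €127.17: furniture, €125.00 or more → 10.25% → €13.03
Nightstand €50.94: furniture, under €125.00 → 0% → €0.00
Dining chair €76.28: furniture, under €125.00 → 0% → €0.00
Tax on furniture = €0.00 + €13.38 + €13.03 + €0.00 + €0.00 = €26.41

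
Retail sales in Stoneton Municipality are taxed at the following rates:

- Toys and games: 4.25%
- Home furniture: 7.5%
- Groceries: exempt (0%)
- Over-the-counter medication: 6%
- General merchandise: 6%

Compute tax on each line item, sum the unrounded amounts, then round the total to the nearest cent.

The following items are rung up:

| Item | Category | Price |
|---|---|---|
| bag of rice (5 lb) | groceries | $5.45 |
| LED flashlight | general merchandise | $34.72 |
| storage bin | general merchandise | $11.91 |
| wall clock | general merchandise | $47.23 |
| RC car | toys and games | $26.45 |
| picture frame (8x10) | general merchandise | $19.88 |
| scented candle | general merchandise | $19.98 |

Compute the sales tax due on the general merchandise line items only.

$8.02

LED flashlight $34.72: general merchandise → 6% → $2.0832
Storage bin $11.91: general merchandise → 6% → $0.7146
Wall clock $47.23: general merchandise → 6% → $2.8338
Picture frame (8x10) $19.88: general merchandise → 6% → $1.1928
Scented candle $19.98: general merchandise → 6% → $1.1988
Tax on general merchandise: unrounded sum = $8.0232 → $8.02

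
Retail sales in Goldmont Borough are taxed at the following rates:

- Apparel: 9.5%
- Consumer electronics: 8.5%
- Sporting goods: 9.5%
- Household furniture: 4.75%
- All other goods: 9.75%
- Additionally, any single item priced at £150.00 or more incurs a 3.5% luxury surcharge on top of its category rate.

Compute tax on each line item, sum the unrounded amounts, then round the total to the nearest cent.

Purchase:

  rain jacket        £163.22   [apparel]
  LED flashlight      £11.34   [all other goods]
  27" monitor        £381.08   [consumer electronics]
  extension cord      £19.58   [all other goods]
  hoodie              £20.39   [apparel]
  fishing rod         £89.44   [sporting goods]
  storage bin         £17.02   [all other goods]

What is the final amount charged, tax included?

£784.13

Rain jacket £163.22: apparel → 9.5% + 3.5% surcharge = 13% → £21.2186
LED flashlight £11.34: all other goods → 9.75% → £1.10565
27" monitor £381.08: consumer electronics → 8.5% + 3.5% surcharge = 12% → £45.7296
Extension cord £19.58: all other goods → 9.75% → £1.90905
Hoodie £20.39: apparel → 9.5% → £1.93705
Fishing rod £89.44: sporting goods → 9.5% → £8.4968
Storage bin £17.02: all other goods → 9.75% → £1.65945
Subtotal = £702.07; unrounded tax = £82.0562 → £82.06; total due = £784.13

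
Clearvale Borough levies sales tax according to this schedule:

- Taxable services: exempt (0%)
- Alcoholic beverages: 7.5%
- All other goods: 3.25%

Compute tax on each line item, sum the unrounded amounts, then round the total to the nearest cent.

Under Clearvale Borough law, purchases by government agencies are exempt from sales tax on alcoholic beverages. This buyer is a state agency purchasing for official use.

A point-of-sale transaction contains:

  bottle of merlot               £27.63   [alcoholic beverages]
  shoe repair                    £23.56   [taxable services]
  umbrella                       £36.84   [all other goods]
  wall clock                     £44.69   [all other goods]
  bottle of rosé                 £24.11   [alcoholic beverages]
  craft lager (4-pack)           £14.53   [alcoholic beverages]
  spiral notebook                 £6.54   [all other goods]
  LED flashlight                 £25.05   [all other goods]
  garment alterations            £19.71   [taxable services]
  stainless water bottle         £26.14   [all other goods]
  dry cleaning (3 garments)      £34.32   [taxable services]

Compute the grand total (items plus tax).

Bottle of merlot £27.63: alcoholic beverages, buyer-exempt → 0% → £0.00
Shoe repair £23.56: taxable services → 0% → £0.00
Umbrella £36.84: all other goods → 3.25% → £1.1973
Wall clock £44.69: all other goods → 3.25% → £1.452425
Bottle of rosé £24.11: alcoholic beverages, buyer-exempt → 0% → £0.00
Craft lager (4-pack) £14.53: alcoholic beverages, buyer-exempt → 0% → £0.00
Spiral notebook £6.54: all other goods → 3.25% → £0.21255
LED flashlight £25.05: all other goods → 3.25% → £0.814125
Garment alterations £19.71: taxable services → 0% → £0.00
Stainless water bottle £26.14: all other goods → 3.25% → £0.84955
Dry cleaning (3 garments) £34.32: taxable services → 0% → £0.00
Subtotal = £283.12; unrounded tax = £4.52595 → £4.53; total due = £287.65

£287.65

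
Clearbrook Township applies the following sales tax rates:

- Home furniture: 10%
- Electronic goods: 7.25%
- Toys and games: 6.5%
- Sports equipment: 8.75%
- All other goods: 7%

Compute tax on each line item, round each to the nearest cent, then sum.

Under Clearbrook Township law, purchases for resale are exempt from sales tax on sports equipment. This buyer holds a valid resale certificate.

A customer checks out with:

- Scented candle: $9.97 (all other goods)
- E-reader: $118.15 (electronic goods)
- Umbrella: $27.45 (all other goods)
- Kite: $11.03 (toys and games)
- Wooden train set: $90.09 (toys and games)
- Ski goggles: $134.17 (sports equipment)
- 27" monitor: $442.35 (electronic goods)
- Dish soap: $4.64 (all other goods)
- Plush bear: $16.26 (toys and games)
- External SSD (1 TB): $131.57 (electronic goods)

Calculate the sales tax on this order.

$60.76

Scented candle $9.97: all other goods → 7% → $0.70
E-reader $118.15: electronic goods → 7.25% → $8.57
Umbrella $27.45: all other goods → 7% → $1.92
Kite $11.03: toys and games → 6.5% → $0.72
Wooden train set $90.09: toys and games → 6.5% → $5.86
Ski goggles $134.17: sports equipment, buyer-exempt → 0% → $0.00
27" monitor $442.35: electronic goods → 7.25% → $32.07
Dish soap $4.64: all other goods → 7% → $0.32
Plush bear $16.26: toys and games → 6.5% → $1.06
External SSD (1 TB) $131.57: electronic goods → 7.25% → $9.54
Total tax = $0.70 + $8.57 + $1.92 + $0.72 + $5.86 + $32.07 + $0.32 + $1.06 + $9.54 = $60.76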